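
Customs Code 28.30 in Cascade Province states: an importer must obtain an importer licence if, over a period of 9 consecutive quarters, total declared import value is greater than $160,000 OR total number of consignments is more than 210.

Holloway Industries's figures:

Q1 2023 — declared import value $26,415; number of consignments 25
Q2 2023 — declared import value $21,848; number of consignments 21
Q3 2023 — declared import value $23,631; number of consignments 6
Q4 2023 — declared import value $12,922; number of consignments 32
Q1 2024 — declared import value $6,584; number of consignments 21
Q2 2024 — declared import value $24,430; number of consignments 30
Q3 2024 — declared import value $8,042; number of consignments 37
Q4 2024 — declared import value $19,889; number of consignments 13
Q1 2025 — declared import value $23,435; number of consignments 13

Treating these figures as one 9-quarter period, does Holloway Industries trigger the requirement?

Yes

Total declared import value: $26,415 + $21,848 + $23,631 + $12,922 + $6,584 + $24,430 + $8,042 + $19,889 + $23,435 = $167,196 (> $160,000).
Total number of consignments: 25 + 21 + 6 + 32 + 21 + 30 + 37 + 13 + 13 = 198 (≤ 210).
The test is 'or': at least one threshold is exceeded.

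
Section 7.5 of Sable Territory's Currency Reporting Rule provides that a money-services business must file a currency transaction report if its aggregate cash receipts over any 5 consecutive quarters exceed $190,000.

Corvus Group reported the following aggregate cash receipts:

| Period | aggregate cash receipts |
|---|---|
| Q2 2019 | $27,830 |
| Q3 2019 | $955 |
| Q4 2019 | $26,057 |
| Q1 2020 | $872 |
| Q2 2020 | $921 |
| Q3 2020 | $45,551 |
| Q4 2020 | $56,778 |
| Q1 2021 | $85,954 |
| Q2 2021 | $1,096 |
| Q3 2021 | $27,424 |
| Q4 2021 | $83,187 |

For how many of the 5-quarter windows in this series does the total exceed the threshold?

4

Q2 2019–Q2 2020: $27,830 + $955 + $26,057 + $872 + $921 = $56,635 (under)
Q3 2019–Q3 2020: $955 + $26,057 + $872 + $921 + $45,551 = $74,356 (under)
Q4 2019–Q4 2020: $26,057 + $872 + $921 + $45,551 + $56,778 = $130,179 (under)
Q1 2020–Q1 2021: $872 + $921 + $45,551 + $56,778 + $85,954 = $190,076 (over)
Q2 2020–Q2 2021: $921 + $45,551 + $56,778 + $85,954 + $1,096 = $190,300 (over)
Q3 2020–Q3 2021: $45,551 + $56,778 + $85,954 + $1,096 + $27,424 = $216,803 (over)
Q4 2020–Q4 2021: $56,778 + $85,954 + $1,096 + $27,424 + $83,187 = $254,439 (over)
4 windows exceed the threshold.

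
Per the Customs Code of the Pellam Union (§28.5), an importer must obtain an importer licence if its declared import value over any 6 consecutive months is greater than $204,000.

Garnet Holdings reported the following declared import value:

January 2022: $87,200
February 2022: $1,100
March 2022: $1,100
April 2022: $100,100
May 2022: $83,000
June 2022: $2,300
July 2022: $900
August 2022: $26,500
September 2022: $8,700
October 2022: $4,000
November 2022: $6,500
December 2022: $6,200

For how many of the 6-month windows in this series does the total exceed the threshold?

3

January 2022–June 2022: $87,200 + $1,100 + $1,100 + $100,100 + $83,000 + $2,300 = $274,800 (over)
February 2022–July 2022: $1,100 + $1,100 + $100,100 + $83,000 + $2,300 + $900 = $188,500 (under)
March 2022–August 2022: $1,100 + $100,100 + $83,000 + $2,300 + $900 + $26,500 = $213,900 (over)
April 2022–September 2022: $100,100 + $83,000 + $2,300 + $900 + $26,500 + $8,700 = $221,500 (over)
May 2022–October 2022: $83,000 + $2,300 + $900 + $26,500 + $8,700 + $4,000 = $125,400 (under)
June 2022–November 2022: $2,300 + $900 + $26,500 + $8,700 + $4,000 + $6,500 = $48,900 (under)
July 2022–December 2022: $900 + $26,500 + $8,700 + $4,000 + $6,500 + $6,200 = $52,800 (under)
3 windows exceed the threshold.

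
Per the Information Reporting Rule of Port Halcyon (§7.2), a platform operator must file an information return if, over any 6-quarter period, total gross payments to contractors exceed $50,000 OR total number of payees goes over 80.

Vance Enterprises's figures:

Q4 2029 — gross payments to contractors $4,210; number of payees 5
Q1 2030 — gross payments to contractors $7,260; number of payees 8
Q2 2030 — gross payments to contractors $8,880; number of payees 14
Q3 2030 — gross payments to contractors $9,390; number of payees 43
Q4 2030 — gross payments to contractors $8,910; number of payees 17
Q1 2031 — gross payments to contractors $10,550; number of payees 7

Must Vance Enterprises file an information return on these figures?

Yes

Total gross payments to contractors: $4,210 + $7,260 + $8,880 + $9,390 + $8,910 + $10,550 = $49,200 (≤ $50,000).
Total number of payees: 5 + 8 + 14 + 43 + 17 + 7 = 94 (> 80).
The test is 'or': at least one threshold is exceeded.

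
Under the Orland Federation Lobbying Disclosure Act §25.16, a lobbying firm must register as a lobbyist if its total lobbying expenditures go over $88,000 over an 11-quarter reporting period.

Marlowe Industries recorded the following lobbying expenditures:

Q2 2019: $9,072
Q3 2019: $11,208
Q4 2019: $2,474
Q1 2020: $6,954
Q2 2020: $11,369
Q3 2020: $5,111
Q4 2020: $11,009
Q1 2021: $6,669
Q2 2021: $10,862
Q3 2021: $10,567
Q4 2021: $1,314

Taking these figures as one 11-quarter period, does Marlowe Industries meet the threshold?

No

Total lobbying expenditures: $9,072 + $11,208 + $2,474 + $6,954 + $11,369 + $5,111 + $11,009 + $6,669 + $10,862 + $10,567 + $1,314 = $86,609.
$86,609 ≤ $88,000, so the threshold is not exceeded.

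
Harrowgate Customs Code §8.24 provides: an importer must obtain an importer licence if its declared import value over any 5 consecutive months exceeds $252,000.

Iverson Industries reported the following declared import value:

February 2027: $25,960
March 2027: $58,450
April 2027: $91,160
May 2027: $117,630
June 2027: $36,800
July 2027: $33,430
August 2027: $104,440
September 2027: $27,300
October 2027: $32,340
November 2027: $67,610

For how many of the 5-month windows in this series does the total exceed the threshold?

February 2027–June 2027: $25,960 + $58,450 + $91,160 + $117,630 + $36,800 = $330,000 (over)
March 2027–July 2027: $58,450 + $91,160 + $117,630 + $36,800 + $33,430 = $337,470 (over)
April 2027–August 2027: $91,160 + $117,630 + $36,800 + $33,430 + $104,440 = $383,460 (over)
May 2027–September 2027: $117,630 + $36,800 + $33,430 + $104,440 + $27,300 = $319,600 (over)
June 2027–October 2027: $36,800 + $33,430 + $104,440 + $27,300 + $32,340 = $234,310 (under)
July 2027–November 2027: $33,430 + $104,440 + $27,300 + $32,340 + $67,610 = $265,120 (over)
5 windows exceed the threshold.

5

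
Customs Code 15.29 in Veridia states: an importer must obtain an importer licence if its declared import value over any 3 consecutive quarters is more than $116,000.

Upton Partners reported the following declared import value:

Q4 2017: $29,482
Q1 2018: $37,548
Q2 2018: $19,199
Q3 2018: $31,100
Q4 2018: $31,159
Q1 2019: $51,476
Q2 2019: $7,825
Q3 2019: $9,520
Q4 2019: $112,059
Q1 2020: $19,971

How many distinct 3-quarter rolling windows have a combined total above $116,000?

Q4 2017–Q2 2018: $29,482 + $37,548 + $19,199 = $86,229 (under)
Q1 2018–Q3 2018: $37,548 + $19,199 + $31,100 = $87,847 (under)
Q2 2018–Q4 2018: $19,199 + $31,100 + $31,159 = $81,458 (under)
Q3 2018–Q1 2019: $31,100 + $31,159 + $51,476 = $113,735 (under)
Q4 2018–Q2 2019: $31,159 + $51,476 + $7,825 = $90,460 (under)
Q1 2019–Q3 2019: $51,476 + $7,825 + $9,520 = $68,821 (under)
Q2 2019–Q4 2019: $7,825 + $9,520 + $112,059 = $129,404 (over)
Q3 2019–Q1 2020: $9,520 + $112,059 + $19,971 = $141,550 (over)
2 windows exceed the threshold.

2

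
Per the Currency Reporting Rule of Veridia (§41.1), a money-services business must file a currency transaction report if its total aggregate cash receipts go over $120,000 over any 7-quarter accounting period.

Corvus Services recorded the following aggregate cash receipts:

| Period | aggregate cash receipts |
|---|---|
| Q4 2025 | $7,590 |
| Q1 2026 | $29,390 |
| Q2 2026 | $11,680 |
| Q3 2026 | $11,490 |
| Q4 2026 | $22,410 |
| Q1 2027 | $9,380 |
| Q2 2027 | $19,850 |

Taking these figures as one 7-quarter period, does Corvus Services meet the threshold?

No

Total aggregate cash receipts: $7,590 + $29,390 + $11,680 + $11,490 + $22,410 + $9,380 + $19,850 = $111,790.
$111,790 ≤ $120,000, so the threshold is not exceeded.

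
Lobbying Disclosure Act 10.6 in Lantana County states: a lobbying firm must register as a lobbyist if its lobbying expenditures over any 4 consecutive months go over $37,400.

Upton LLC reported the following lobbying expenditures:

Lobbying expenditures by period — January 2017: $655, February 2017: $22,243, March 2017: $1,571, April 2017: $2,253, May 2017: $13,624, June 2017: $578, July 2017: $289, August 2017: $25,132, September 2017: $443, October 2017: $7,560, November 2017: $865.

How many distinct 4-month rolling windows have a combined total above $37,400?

2

January 2017–April 2017: $655 + $22,243 + $1,571 + $2,253 = $26,722 (under)
February 2017–May 2017: $22,243 + $1,571 + $2,253 + $13,624 = $39,691 (over)
March 2017–June 2017: $1,571 + $2,253 + $13,624 + $578 = $18,026 (under)
April 2017–July 2017: $2,253 + $13,624 + $578 + $289 = $16,744 (under)
May 2017–August 2017: $13,624 + $578 + $289 + $25,132 = $39,623 (over)
June 2017–September 2017: $578 + $289 + $25,132 + $443 = $26,442 (under)
July 2017–October 2017: $289 + $25,132 + $443 + $7,560 = $33,424 (under)
August 2017–November 2017: $25,132 + $443 + $7,560 + $865 = $34,000 (under)
2 windows exceed the threshold.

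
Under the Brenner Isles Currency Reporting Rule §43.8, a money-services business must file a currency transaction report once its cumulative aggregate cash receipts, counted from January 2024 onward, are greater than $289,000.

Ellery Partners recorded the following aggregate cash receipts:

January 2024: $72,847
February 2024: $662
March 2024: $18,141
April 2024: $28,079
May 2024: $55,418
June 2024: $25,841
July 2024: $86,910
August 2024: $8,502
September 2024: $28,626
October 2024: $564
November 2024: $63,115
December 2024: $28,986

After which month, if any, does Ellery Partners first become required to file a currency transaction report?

August 2024

Through January 2024: $72,847
Through February 2024: $73,509
Through March 2024: $91,650
Through April 2024: $119,729
Through May 2024: $175,147
Through June 2024: $200,988
Through July 2024: $287,898
Through August 2024: $296,400 ← exceeds threshold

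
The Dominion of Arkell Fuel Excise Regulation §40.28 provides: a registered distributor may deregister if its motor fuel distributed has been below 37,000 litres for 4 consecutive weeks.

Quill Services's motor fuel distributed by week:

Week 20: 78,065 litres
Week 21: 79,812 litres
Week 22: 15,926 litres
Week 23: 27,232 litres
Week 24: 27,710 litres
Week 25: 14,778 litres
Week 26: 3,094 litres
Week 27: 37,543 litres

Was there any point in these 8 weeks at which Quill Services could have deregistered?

Yes

Weeks below 37,000 litres: Week 22, Week 23, Week 24, Week 25, Week 26.
Longest run of consecutive weeks below the threshold: 5.
5 ≥ 4, so Quill Services became eligible.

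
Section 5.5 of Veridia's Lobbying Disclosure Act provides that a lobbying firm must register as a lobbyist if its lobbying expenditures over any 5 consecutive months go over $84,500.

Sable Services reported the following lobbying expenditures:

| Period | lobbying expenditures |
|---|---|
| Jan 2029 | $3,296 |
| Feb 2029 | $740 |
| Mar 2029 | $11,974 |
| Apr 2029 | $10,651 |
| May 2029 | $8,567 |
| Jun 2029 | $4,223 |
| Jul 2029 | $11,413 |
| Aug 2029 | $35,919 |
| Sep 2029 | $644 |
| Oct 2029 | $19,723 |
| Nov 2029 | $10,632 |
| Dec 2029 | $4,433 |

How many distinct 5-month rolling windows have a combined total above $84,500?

0

Jan 2029–May 2029: $3,296 + $740 + $11,974 + $10,651 + $8,567 = $35,228 (under)
Feb 2029–Jun 2029: $740 + $11,974 + $10,651 + $8,567 + $4,223 = $36,155 (under)
Mar 2029–Jul 2029: $11,974 + $10,651 + $8,567 + $4,223 + $11,413 = $46,828 (under)
Apr 2029–Aug 2029: $10,651 + $8,567 + $4,223 + $11,413 + $35,919 = $70,773 (under)
May 2029–Sep 2029: $8,567 + $4,223 + $11,413 + $35,919 + $644 = $60,766 (under)
Jun 2029–Oct 2029: $4,223 + $11,413 + $35,919 + $644 + $19,723 = $71,922 (under)
Jul 2029–Nov 2029: $11,413 + $35,919 + $644 + $19,723 + $10,632 = $78,331 (under)
Aug 2029–Dec 2029: $35,919 + $644 + $19,723 + $10,632 + $4,433 = $71,351 (under)
0 windows exceed the threshold.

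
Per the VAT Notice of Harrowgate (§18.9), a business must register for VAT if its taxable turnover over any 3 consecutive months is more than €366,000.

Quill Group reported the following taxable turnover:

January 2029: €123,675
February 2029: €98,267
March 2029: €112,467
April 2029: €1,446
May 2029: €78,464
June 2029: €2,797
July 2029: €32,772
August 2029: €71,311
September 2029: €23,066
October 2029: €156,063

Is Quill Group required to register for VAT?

January 2029–March 2029: €123,675 + €98,267 + €112,467 = €334,409 (under)
February 2029–April 2029: €98,267 + €112,467 + €1,446 = €212,180 (under)
March 2029–May 2029: €112,467 + €1,446 + €78,464 = €192,377 (under)
April 2029–June 2029: €1,446 + €78,464 + €2,797 = €82,707 (under)
May 2029–July 2029: €78,464 + €2,797 + €32,772 = €114,033 (under)
June 2029–August 2029: €2,797 + €32,772 + €71,311 = €106,880 (under)
July 2029–September 2029: €32,772 + €71,311 + €23,066 = €127,149 (under)
August 2029–October 2029: €71,311 + €23,066 + €156,063 = €250,440 (under)
No window exceeds €366,000.

No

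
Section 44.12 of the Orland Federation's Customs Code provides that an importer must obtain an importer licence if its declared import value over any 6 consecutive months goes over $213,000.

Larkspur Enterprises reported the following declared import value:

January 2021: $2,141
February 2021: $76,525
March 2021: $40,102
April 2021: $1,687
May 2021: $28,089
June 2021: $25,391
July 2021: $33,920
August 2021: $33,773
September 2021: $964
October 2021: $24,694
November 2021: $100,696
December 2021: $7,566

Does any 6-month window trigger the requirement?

Yes

January 2021–June 2021: $2,141 + $76,525 + $40,102 + $1,687 + $28,089 + $25,391 = $173,935 (under)
February 2021–July 2021: $76,525 + $40,102 + $1,687 + $28,089 + $25,391 + $33,920 = $205,714 (under)
March 2021–August 2021: $40,102 + $1,687 + $28,089 + $25,391 + $33,920 + $33,773 = $162,962 (under)
April 2021–September 2021: $1,687 + $28,089 + $25,391 + $33,920 + $33,773 + $964 = $123,824 (under)
May 2021–October 2021: $28,089 + $25,391 + $33,920 + $33,773 + $964 + $24,694 = $146,831 (under)
June 2021–November 2021: $25,391 + $33,920 + $33,773 + $964 + $24,694 + $100,696 = $219,438 (over)
July 2021–December 2021: $33,920 + $33,773 + $964 + $24,694 + $100,696 + $7,566 = $201,613 (under)
At least one window exceeds $213,000.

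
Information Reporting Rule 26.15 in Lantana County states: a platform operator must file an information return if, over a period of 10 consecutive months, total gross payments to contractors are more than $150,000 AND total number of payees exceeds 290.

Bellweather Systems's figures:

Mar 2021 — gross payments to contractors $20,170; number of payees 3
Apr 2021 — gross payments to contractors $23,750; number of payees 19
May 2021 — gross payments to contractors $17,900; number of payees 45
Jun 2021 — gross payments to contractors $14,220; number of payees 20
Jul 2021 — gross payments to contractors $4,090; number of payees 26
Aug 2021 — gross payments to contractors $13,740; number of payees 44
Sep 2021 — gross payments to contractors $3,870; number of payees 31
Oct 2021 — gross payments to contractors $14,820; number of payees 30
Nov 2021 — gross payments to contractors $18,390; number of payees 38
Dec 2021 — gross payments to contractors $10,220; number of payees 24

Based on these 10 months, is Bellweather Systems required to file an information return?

No

Total gross payments to contractors: $20,170 + $23,750 + $17,900 + $14,220 + $4,090 + $13,740 + $3,870 + $14,820 + $18,390 + $10,220 = $141,170 (≤ $150,000).
Total number of payees: 3 + 19 + 45 + 20 + 26 + 44 + 31 + 30 + 38 + 24 = 280 (≤ 290).
The test is 'and': the rule requires both, and at least one is not exceeded.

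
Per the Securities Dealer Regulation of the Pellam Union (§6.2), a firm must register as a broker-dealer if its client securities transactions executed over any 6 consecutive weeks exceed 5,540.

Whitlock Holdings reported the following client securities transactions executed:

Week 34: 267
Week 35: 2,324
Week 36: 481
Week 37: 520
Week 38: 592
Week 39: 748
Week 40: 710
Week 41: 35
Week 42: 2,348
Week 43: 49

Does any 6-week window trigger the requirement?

Week 34–Week 39: 267 + 2,324 + 481 + 520 + 592 + 748 = 4,932 (under)
Week 35–Week 40: 2,324 + 481 + 520 + 592 + 748 + 710 = 5,375 (under)
Week 36–Week 41: 481 + 520 + 592 + 748 + 710 + 35 = 3,086 (under)
Week 37–Week 42: 520 + 592 + 748 + 710 + 35 + 2,348 = 4,953 (under)
Week 38–Week 43: 592 + 748 + 710 + 35 + 2,348 + 49 = 4,482 (under)
No window exceeds 5,540.

No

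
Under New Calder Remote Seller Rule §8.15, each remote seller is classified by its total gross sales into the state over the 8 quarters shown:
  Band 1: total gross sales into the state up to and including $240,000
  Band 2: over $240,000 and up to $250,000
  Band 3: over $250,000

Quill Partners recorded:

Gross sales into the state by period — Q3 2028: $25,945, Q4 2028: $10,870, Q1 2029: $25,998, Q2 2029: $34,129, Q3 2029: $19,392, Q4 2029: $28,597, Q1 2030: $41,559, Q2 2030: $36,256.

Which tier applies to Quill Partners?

Total gross sales into the state: $25,945 + $10,870 + $25,998 + $34,129 + $19,392 + $28,597 + $41,559 + $36,256 = $222,746.
$222,746 ≤ $240,000, so Band 1 applies.

Band 1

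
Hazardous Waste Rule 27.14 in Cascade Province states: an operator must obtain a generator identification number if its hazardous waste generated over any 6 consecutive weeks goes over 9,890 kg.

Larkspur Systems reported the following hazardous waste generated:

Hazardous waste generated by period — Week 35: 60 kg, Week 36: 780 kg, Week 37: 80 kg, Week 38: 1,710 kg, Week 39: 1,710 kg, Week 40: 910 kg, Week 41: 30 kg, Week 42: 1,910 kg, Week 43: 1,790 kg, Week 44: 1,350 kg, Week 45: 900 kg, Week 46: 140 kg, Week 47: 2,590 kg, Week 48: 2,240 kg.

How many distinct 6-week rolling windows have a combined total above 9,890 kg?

0

Week 35–Week 40: 60 kg + 780 kg + 80 kg + 1,710 kg + 1,710 kg + 910 kg = 5,250 kg (under)
Week 36–Week 41: 780 kg + 80 kg + 1,710 kg + 1,710 kg + 910 kg + 30 kg = 5,220 kg (under)
Week 37–Week 42: 80 kg + 1,710 kg + 1,710 kg + 910 kg + 30 kg + 1,910 kg = 6,350 kg (under)
Week 38–Week 43: 1,710 kg + 1,710 kg + 910 kg + 30 kg + 1,910 kg + 1,790 kg = 8,060 kg (under)
Week 39–Week 44: 1,710 kg + 910 kg + 30 kg + 1,910 kg + 1,790 kg + 1,350 kg = 7,700 kg (under)
Week 40–Week 45: 910 kg + 30 kg + 1,910 kg + 1,790 kg + 1,350 kg + 900 kg = 6,890 kg (under)
Week 41–Week 46: 30 kg + 1,910 kg + 1,790 kg + 1,350 kg + 900 kg + 140 kg = 6,120 kg (under)
Week 42–Week 47: 1,910 kg + 1,790 kg + 1,350 kg + 900 kg + 140 kg + 2,590 kg = 8,680 kg (under)
Week 43–Week 48: 1,790 kg + 1,350 kg + 900 kg + 140 kg + 2,590 kg + 2,240 kg = 9,010 kg (under)
0 windows exceed the threshold.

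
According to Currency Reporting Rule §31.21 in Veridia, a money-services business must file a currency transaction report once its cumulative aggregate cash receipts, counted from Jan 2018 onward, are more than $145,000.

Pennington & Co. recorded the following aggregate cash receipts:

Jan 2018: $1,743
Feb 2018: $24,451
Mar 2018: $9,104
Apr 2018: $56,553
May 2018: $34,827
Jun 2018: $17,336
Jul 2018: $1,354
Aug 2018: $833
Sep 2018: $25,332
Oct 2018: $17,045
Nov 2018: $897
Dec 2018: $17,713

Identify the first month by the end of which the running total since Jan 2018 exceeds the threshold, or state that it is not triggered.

Through Jan 2018: $1,743
Through Feb 2018: $26,194
Through Mar 2018: $35,298
Through Apr 2018: $91,851
Through May 2018: $126,678
Through Jun 2018: $144,014
Through Jul 2018: $145,368 ← exceeds threshold

Jul 2018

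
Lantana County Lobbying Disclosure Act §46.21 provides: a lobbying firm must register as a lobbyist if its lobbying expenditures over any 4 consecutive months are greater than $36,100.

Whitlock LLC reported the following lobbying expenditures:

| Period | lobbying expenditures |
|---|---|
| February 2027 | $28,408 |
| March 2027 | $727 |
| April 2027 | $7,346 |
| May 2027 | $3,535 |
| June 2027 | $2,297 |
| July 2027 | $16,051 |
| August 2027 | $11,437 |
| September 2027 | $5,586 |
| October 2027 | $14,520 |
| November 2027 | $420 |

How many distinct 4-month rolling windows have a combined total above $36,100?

2

February 2027–May 2027: $28,408 + $727 + $7,346 + $3,535 = $40,016 (over)
March 2027–June 2027: $727 + $7,346 + $3,535 + $2,297 = $13,905 (under)
April 2027–July 2027: $7,346 + $3,535 + $2,297 + $16,051 = $29,229 (under)
May 2027–August 2027: $3,535 + $2,297 + $16,051 + $11,437 = $33,320 (under)
June 2027–September 2027: $2,297 + $16,051 + $11,437 + $5,586 = $35,371 (under)
July 2027–October 2027: $16,051 + $11,437 + $5,586 + $14,520 = $47,594 (over)
August 2027–November 2027: $11,437 + $5,586 + $14,520 + $420 = $31,963 (under)
2 windows exceed the threshold.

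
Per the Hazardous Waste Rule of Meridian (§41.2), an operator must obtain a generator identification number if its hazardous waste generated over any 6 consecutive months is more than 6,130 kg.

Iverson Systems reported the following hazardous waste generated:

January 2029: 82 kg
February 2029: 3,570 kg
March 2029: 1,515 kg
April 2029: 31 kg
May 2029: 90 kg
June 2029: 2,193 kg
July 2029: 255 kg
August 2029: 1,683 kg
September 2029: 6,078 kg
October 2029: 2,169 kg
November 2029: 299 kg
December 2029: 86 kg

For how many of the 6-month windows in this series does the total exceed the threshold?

January 2029–June 2029: 82 kg + 3,570 kg + 1,515 kg + 31 kg + 90 kg + 2,193 kg = 7,481 kg (over)
February 2029–July 2029: 3,570 kg + 1,515 kg + 31 kg + 90 kg + 2,193 kg + 255 kg = 7,654 kg (over)
March 2029–August 2029: 1,515 kg + 31 kg + 90 kg + 2,193 kg + 255 kg + 1,683 kg = 5,767 kg (under)
April 2029–September 2029: 31 kg + 90 kg + 2,193 kg + 255 kg + 1,683 kg + 6,078 kg = 10,330 kg (over)
May 2029–October 2029: 90 kg + 2,193 kg + 255 kg + 1,683 kg + 6,078 kg + 2,169 kg = 12,468 kg (over)
June 2029–November 2029: 2,193 kg + 255 kg + 1,683 kg + 6,078 kg + 2,169 kg + 299 kg = 12,677 kg (over)
July 2029–December 2029: 255 kg + 1,683 kg + 6,078 kg + 2,169 kg + 299 kg + 86 kg = 10,570 kg (over)
6 windows exceed the threshold.

6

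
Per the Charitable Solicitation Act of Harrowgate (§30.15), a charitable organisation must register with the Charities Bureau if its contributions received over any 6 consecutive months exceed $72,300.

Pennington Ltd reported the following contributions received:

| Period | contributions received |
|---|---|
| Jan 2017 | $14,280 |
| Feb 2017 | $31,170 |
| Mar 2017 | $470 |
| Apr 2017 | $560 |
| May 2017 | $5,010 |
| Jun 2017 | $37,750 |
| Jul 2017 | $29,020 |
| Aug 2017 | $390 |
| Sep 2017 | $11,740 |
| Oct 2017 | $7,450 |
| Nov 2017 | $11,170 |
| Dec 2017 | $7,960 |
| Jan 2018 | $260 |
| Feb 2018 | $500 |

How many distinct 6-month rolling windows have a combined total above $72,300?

6

Jan 2017–Jun 2017: $14,280 + $31,170 + $470 + $560 + $5,010 + $37,750 = $89,240 (over)
Feb 2017–Jul 2017: $31,170 + $470 + $560 + $5,010 + $37,750 + $29,020 = $103,980 (over)
Mar 2017–Aug 2017: $470 + $560 + $5,010 + $37,750 + $29,020 + $390 = $73,200 (over)
Apr 2017–Sep 2017: $560 + $5,010 + $37,750 + $29,020 + $390 + $11,740 = $84,470 (over)
May 2017–Oct 2017: $5,010 + $37,750 + $29,020 + $390 + $11,740 + $7,450 = $91,360 (over)
Jun 2017–Nov 2017: $37,750 + $29,020 + $390 + $11,740 + $7,450 + $11,170 = $97,520 (over)
Jul 2017–Dec 2017: $29,020 + $390 + $11,740 + $7,450 + $11,170 + $7,960 = $67,730 (under)
Aug 2017–Jan 2018: $390 + $11,740 + $7,450 + $11,170 + $7,960 + $260 = $38,970 (under)
Sep 2017–Feb 2018: $11,740 + $7,450 + $11,170 + $7,960 + $260 + $500 = $39,080 (under)
6 windows exceed the threshold.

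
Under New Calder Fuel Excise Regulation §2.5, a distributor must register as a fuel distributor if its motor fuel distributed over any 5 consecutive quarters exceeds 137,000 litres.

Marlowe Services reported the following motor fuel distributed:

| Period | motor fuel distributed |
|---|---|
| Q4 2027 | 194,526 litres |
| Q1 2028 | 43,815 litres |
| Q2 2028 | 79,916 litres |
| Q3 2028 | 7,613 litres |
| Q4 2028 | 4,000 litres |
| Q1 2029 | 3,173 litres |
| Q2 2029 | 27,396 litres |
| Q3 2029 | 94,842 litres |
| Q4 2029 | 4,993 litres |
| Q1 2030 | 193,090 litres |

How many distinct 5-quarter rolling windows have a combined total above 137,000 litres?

4

Q4 2027–Q4 2028: 194,526 litres + 43,815 litres + 79,916 litres + 7,613 litres + 4,000 litres = 329,870 litres (over)
Q1 2028–Q1 2029: 43,815 litres + 79,916 litres + 7,613 litres + 4,000 litres + 3,173 litres = 138,517 litres (over)
Q2 2028–Q2 2029: 79,916 litres + 7,613 litres + 4,000 litres + 3,173 litres + 27,396 litres = 122,098 litres (under)
Q3 2028–Q3 2029: 7,613 litres + 4,000 litres + 3,173 litres + 27,396 litres + 94,842 litres = 137,024 litres (over)
Q4 2028–Q4 2029: 4,000 litres + 3,173 litres + 27,396 litres + 94,842 litres + 4,993 litres = 134,404 litres (under)
Q1 2029–Q1 2030: 3,173 litres + 27,396 litres + 94,842 litres + 4,993 litres + 193,090 litres = 323,494 litres (over)
4 windows exceed the threshold.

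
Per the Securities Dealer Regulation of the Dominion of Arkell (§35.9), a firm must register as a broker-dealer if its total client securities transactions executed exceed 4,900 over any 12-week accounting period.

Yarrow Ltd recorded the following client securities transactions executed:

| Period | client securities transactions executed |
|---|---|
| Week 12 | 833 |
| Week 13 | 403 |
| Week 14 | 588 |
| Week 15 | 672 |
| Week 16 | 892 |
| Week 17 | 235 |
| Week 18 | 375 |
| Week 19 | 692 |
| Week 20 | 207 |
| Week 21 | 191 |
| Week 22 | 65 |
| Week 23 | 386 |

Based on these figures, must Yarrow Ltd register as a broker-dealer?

Yes

Total client securities transactions executed: 833 + 403 + 588 + 672 + 892 + 235 + 375 + 692 + 207 + 191 + 65 + 386 = 5,539.
5,539 > 4,900, so the threshold is exceeded.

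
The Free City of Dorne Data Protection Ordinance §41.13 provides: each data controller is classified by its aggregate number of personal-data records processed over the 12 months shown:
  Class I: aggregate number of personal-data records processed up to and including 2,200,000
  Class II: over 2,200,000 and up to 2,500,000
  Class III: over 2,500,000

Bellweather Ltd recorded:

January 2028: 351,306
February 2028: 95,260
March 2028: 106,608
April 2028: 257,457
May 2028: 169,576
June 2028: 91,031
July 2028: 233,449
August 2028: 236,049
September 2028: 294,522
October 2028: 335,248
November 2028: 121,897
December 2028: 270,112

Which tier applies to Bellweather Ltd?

Aggregate number of personal-data records processed: 351,306 + 95,260 + 106,608 + 257,457 + 169,576 + 91,031 + 233,449 + 236,049 + 294,522 + 335,248 + 121,897 + 270,112 = 2,562,515.
2,562,515 > 2,500,000, so Class III applies.

Class III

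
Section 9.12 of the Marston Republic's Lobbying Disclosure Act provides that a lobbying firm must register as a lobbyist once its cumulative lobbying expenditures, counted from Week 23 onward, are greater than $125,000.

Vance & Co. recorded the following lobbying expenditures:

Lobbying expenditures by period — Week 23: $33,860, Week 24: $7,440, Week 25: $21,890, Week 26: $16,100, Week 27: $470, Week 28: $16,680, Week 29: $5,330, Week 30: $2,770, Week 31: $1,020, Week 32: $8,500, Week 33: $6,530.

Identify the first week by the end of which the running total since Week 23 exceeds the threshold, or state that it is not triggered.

Through Week 23: $33,860
Through Week 24: $41,300
Through Week 25: $63,190
Through Week 26: $79,290
Through Week 27: $79,760
Through Week 28: $96,440
Through Week 29: $101,770
Through Week 30: $104,540
Through Week 31: $105,560
Through Week 32: $114,060
Through Week 33: $120,590
Final cumulative total $120,590 ≤ $125,000; the threshold is never exceeded.

Not triggered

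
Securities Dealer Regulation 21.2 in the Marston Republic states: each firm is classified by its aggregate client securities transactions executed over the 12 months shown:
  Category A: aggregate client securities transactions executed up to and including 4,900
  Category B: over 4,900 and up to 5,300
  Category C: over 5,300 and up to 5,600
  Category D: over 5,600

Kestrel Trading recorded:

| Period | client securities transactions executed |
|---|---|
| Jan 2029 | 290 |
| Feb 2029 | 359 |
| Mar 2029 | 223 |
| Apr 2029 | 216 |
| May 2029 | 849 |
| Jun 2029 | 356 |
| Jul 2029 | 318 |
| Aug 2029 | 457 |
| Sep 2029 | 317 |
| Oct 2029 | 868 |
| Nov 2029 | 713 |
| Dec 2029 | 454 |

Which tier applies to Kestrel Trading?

Aggregate client securities transactions executed: 290 + 359 + 223 + 216 + 849 + 356 + 318 + 457 + 317 + 868 + 713 + 454 = 5,420.
5,300 < 5,420 ≤ 5,600, so Category C applies.

Category C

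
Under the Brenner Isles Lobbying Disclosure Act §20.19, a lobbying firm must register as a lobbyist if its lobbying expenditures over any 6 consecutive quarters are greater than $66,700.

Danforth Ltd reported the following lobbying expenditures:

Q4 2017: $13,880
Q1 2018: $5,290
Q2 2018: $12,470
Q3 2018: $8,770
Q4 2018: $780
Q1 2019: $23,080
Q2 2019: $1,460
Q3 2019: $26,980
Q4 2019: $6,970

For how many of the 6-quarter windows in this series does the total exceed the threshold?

Q4 2017–Q1 2019: $13,880 + $5,290 + $12,470 + $8,770 + $780 + $23,080 = $64,270 (under)
Q1 2018–Q2 2019: $5,290 + $12,470 + $8,770 + $780 + $23,080 + $1,460 = $51,850 (under)
Q2 2018–Q3 2019: $12,470 + $8,770 + $780 + $23,080 + $1,460 + $26,980 = $73,540 (over)
Q3 2018–Q4 2019: $8,770 + $780 + $23,080 + $1,460 + $26,980 + $6,970 = $68,040 (over)
2 windows exceed the threshold.

2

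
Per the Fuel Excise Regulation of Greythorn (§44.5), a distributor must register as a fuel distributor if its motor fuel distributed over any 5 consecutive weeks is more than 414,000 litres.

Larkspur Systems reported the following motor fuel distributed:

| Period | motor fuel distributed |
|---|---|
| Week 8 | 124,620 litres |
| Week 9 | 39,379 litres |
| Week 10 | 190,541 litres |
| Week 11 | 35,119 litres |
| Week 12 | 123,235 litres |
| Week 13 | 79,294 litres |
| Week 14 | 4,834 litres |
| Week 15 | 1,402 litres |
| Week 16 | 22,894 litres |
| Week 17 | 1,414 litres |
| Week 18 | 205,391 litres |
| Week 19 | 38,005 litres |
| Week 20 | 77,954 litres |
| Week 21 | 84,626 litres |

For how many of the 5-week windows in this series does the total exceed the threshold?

Week 8–Week 12: 124,620 litres + 39,379 litres + 190,541 litres + 35,119 litres + 123,235 litres = 512,894 litres (over)
Week 9–Week 13: 39,379 litres + 190,541 litres + 35,119 litres + 123,235 litres + 79,294 litres = 467,568 litres (over)
Week 10–Week 14: 190,541 litres + 35,119 litres + 123,235 litres + 79,294 litres + 4,834 litres = 433,023 litres (over)
Week 11–Week 15: 35,119 litres + 123,235 litres + 79,294 litres + 4,834 litres + 1,402 litres = 243,884 litres (under)
Week 12–Week 16: 123,235 litres + 79,294 litres + 4,834 litres + 1,402 litres + 22,894 litres = 231,659 litres (under)
Week 13–Week 17: 79,294 litres + 4,834 litres + 1,402 litres + 22,894 litres + 1,414 litres = 109,838 litres (under)
Week 14–Week 18: 4,834 litres + 1,402 litres + 22,894 litres + 1,414 litres + 205,391 litres = 235,935 litres (under)
Week 15–Week 19: 1,402 litres + 22,894 litres + 1,414 litres + 205,391 litres + 38,005 litres = 269,106 litres (under)
Week 16–Week 20: 22,894 litres + 1,414 litres + 205,391 litres + 38,005 litres + 77,954 litres = 345,658 litres (under)
Week 17–Week 21: 1,414 litres + 205,391 litres + 38,005 litres + 77,954 litres + 84,626 litres = 407,390 litres (under)
3 windows exceed the threshold.

3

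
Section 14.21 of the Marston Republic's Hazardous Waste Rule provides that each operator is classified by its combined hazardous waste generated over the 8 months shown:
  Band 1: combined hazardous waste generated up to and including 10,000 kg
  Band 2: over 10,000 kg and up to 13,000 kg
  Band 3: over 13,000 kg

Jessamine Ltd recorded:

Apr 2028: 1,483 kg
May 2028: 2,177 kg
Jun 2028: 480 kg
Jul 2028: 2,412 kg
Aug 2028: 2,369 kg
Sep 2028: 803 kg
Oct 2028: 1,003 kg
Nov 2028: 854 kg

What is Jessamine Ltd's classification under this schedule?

Combined hazardous waste generated: 1,483 kg + 2,177 kg + 480 kg + 2,412 kg + 2,369 kg + 803 kg + 1,003 kg + 854 kg = 11,581 kg.
10,000 kg < 11,581 kg ≤ 13,000 kg, so Band 2 applies.

Band 2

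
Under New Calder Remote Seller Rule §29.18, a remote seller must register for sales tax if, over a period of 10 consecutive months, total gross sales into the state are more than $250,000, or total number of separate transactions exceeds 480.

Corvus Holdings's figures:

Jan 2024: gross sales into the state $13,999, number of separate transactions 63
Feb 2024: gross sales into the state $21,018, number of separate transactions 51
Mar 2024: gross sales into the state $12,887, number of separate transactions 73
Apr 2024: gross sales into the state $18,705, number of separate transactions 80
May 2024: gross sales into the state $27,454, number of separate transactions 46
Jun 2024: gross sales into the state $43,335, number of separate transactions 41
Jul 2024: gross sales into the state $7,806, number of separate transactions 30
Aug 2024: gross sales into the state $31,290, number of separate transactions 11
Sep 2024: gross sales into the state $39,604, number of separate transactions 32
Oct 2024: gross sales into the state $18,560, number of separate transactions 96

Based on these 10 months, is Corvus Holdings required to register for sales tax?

Yes

Total gross sales into the state: $13,999 + $21,018 + $12,887 + $18,705 + $27,454 + $43,335 + $7,806 + $31,290 + $39,604 + $18,560 = $234,658 (≤ $250,000).
Total number of separate transactions: 63 + 51 + 73 + 80 + 46 + 41 + 30 + 11 + 32 + 96 = 523 (> 480).
The test is 'or': at least one threshold is exceeded.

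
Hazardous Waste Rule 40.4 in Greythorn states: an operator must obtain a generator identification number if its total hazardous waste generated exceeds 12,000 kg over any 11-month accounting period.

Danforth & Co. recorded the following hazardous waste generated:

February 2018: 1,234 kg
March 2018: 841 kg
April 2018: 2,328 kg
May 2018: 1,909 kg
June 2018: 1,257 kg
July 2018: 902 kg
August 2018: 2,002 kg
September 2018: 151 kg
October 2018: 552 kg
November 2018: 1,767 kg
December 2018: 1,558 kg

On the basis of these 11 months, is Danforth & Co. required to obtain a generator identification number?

Yes

Total hazardous waste generated: 1,234 kg + 841 kg + 2,328 kg + 1,909 kg + 1,257 kg + 902 kg + 2,002 kg + 151 kg + 552 kg + 1,767 kg + 1,558 kg = 14,501 kg.
14,501 kg > 12,000 kg, so the threshold is exceeded.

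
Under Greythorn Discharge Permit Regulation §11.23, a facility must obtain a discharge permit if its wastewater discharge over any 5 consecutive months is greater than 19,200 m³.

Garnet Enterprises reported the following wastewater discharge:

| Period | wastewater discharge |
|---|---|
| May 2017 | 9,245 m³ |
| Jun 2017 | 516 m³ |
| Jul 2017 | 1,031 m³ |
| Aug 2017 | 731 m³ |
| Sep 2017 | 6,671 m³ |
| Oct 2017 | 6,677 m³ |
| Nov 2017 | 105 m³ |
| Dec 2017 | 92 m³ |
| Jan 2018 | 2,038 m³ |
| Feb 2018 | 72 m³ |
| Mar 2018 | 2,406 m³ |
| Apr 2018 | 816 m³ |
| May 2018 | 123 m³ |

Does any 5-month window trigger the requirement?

No

May 2017–Sep 2017: 9,245 m³ + 516 m³ + 1,031 m³ + 731 m³ + 6,671 m³ = 18,194 m³ (under)
Jun 2017–Oct 2017: 516 m³ + 1,031 m³ + 731 m³ + 6,671 m³ + 6,677 m³ = 15,626 m³ (under)
Jul 2017–Nov 2017: 1,031 m³ + 731 m³ + 6,671 m³ + 6,677 m³ + 105 m³ = 15,215 m³ (under)
Aug 2017–Dec 2017: 731 m³ + 6,671 m³ + 6,677 m³ + 105 m³ + 92 m³ = 14,276 m³ (under)
Sep 2017–Jan 2018: 6,671 m³ + 6,677 m³ + 105 m³ + 92 m³ + 2,038 m³ = 15,583 m³ (under)
Oct 2017–Feb 2018: 6,677 m³ + 105 m³ + 92 m³ + 2,038 m³ + 72 m³ = 8,984 m³ (under)
Nov 2017–Mar 2018: 105 m³ + 92 m³ + 2,038 m³ + 72 m³ + 2,406 m³ = 4,713 m³ (under)
Dec 2017–Apr 2018: 92 m³ + 2,038 m³ + 72 m³ + 2,406 m³ + 816 m³ = 5,424 m³ (under)
Jan 2018–May 2018: 2,038 m³ + 72 m³ + 2,406 m³ + 816 m³ + 123 m³ = 5,455 m³ (under)
No window exceeds 19,200 m³.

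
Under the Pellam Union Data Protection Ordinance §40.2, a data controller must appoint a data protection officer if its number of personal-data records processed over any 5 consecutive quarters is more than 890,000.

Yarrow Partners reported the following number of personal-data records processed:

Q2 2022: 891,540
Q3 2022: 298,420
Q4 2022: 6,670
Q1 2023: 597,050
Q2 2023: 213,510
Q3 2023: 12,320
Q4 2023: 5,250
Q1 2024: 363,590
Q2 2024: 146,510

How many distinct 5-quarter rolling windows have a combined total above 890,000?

3

Q2 2022–Q2 2023: 891,540 + 298,420 + 6,670 + 597,050 + 213,510 = 2,007,190 (over)
Q3 2022–Q3 2023: 298,420 + 6,670 + 597,050 + 213,510 + 12,320 = 1,127,970 (over)
Q4 2022–Q4 2023: 6,670 + 597,050 + 213,510 + 12,320 + 5,250 = 834,800 (under)
Q1 2023–Q1 2024: 597,050 + 213,510 + 12,320 + 5,250 + 363,590 = 1,191,720 (over)
Q2 2023–Q2 2024: 213,510 + 12,320 + 5,250 + 363,590 + 146,510 = 741,180 (under)
3 windows exceed the threshold.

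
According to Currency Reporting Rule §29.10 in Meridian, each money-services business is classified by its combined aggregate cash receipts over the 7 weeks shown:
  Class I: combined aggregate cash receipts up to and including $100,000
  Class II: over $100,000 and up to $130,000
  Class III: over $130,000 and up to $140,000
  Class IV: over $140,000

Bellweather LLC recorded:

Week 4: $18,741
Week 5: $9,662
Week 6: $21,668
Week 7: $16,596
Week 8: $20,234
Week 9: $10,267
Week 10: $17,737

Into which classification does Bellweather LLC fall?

Class II

Combined aggregate cash receipts: $18,741 + $9,662 + $21,668 + $16,596 + $20,234 + $10,267 + $17,737 = $114,905.
$100,000 < $114,905 ≤ $130,000, so Class II applies.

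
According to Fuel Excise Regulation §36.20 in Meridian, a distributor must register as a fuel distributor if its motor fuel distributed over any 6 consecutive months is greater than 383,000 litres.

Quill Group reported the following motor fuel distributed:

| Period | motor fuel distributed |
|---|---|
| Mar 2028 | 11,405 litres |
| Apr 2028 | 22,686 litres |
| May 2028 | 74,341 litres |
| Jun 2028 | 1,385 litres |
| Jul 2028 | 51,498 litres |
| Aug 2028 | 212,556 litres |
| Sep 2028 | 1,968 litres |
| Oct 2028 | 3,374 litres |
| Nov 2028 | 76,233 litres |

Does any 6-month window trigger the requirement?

No

Mar 2028–Aug 2028: 11,405 litres + 22,686 litres + 74,341 litres + 1,385 litres + 51,498 litres + 212,556 litres = 373,871 litres (under)
Apr 2028–Sep 2028: 22,686 litres + 74,341 litres + 1,385 litres + 51,498 litres + 212,556 litres + 1,968 litres = 364,434 litres (under)
May 2028–Oct 2028: 74,341 litres + 1,385 litres + 51,498 litres + 212,556 litres + 1,968 litres + 3,374 litres = 345,122 litres (under)
Jun 2028–Nov 2028: 1,385 litres + 51,498 litres + 212,556 litres + 1,968 litres + 3,374 litres + 76,233 litres = 347,014 litres (under)
No window exceeds 383,000 litres.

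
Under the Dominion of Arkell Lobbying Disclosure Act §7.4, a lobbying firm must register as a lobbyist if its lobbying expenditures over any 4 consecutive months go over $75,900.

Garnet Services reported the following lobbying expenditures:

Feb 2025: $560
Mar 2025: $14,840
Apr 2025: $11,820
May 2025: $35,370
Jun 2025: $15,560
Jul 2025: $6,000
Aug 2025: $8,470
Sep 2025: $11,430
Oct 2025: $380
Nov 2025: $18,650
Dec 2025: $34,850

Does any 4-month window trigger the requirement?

Feb 2025–May 2025: $560 + $14,840 + $11,820 + $35,370 = $62,590 (under)
Mar 2025–Jun 2025: $14,840 + $11,820 + $35,370 + $15,560 = $77,590 (over)
Apr 2025–Jul 2025: $11,820 + $35,370 + $15,560 + $6,000 = $68,750 (under)
May 2025–Aug 2025: $35,370 + $15,560 + $6,000 + $8,470 = $65,400 (under)
Jun 2025–Sep 2025: $15,560 + $6,000 + $8,470 + $11,430 = $41,460 (under)
Jul 2025–Oct 2025: $6,000 + $8,470 + $11,430 + $380 = $26,280 (under)
Aug 2025–Nov 2025: $8,470 + $11,430 + $380 + $18,650 = $38,930 (under)
Sep 2025–Dec 2025: $11,430 + $380 + $18,650 + $34,850 = $65,310 (under)
At least one window exceeds $75,900.

Yes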